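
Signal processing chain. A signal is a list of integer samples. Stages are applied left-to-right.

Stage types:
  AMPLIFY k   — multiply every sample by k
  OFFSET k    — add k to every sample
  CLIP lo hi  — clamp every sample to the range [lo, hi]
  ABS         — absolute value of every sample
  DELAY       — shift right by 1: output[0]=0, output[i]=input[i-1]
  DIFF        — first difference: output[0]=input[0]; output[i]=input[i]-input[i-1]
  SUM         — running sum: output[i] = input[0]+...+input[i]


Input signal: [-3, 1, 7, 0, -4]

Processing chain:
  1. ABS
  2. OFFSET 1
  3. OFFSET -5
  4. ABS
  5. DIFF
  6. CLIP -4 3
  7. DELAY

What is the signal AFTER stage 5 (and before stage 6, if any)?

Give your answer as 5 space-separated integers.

Input: [-3, 1, 7, 0, -4]
Stage 1 (ABS): |-3|=3, |1|=1, |7|=7, |0|=0, |-4|=4 -> [3, 1, 7, 0, 4]
Stage 2 (OFFSET 1): 3+1=4, 1+1=2, 7+1=8, 0+1=1, 4+1=5 -> [4, 2, 8, 1, 5]
Stage 3 (OFFSET -5): 4+-5=-1, 2+-5=-3, 8+-5=3, 1+-5=-4, 5+-5=0 -> [-1, -3, 3, -4, 0]
Stage 4 (ABS): |-1|=1, |-3|=3, |3|=3, |-4|=4, |0|=0 -> [1, 3, 3, 4, 0]
Stage 5 (DIFF): s[0]=1, 3-1=2, 3-3=0, 4-3=1, 0-4=-4 -> [1, 2, 0, 1, -4]

Answer: 1 2 0 1 -4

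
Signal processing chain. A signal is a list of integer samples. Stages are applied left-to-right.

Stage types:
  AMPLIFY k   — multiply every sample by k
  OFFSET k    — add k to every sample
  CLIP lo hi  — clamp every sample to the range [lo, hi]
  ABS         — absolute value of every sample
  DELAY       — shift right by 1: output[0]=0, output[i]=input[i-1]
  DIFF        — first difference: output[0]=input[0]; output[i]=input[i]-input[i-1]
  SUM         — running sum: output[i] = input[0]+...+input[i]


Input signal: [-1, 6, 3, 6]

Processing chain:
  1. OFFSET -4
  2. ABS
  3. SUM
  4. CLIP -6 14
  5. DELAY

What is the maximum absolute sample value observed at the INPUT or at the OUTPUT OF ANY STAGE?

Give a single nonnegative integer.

Answer: 10

Derivation:
Input: [-1, 6, 3, 6] (max |s|=6)
Stage 1 (OFFSET -4): -1+-4=-5, 6+-4=2, 3+-4=-1, 6+-4=2 -> [-5, 2, -1, 2] (max |s|=5)
Stage 2 (ABS): |-5|=5, |2|=2, |-1|=1, |2|=2 -> [5, 2, 1, 2] (max |s|=5)
Stage 3 (SUM): sum[0..0]=5, sum[0..1]=7, sum[0..2]=8, sum[0..3]=10 -> [5, 7, 8, 10] (max |s|=10)
Stage 4 (CLIP -6 14): clip(5,-6,14)=5, clip(7,-6,14)=7, clip(8,-6,14)=8, clip(10,-6,14)=10 -> [5, 7, 8, 10] (max |s|=10)
Stage 5 (DELAY): [0, 5, 7, 8] = [0, 5, 7, 8] -> [0, 5, 7, 8] (max |s|=8)
Overall max amplitude: 10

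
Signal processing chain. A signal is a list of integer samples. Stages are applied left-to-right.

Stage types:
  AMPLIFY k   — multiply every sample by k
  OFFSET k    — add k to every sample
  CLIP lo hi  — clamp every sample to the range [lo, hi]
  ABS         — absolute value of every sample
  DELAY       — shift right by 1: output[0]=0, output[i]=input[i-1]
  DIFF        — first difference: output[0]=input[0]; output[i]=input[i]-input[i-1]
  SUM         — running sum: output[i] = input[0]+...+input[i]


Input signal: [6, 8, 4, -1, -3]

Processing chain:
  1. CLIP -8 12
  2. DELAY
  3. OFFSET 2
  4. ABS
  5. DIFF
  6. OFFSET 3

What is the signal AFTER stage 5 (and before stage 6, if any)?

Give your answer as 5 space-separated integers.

Answer: 2 6 2 -4 -5

Derivation:
Input: [6, 8, 4, -1, -3]
Stage 1 (CLIP -8 12): clip(6,-8,12)=6, clip(8,-8,12)=8, clip(4,-8,12)=4, clip(-1,-8,12)=-1, clip(-3,-8,12)=-3 -> [6, 8, 4, -1, -3]
Stage 2 (DELAY): [0, 6, 8, 4, -1] = [0, 6, 8, 4, -1] -> [0, 6, 8, 4, -1]
Stage 3 (OFFSET 2): 0+2=2, 6+2=8, 8+2=10, 4+2=6, -1+2=1 -> [2, 8, 10, 6, 1]
Stage 4 (ABS): |2|=2, |8|=8, |10|=10, |6|=6, |1|=1 -> [2, 8, 10, 6, 1]
Stage 5 (DIFF): s[0]=2, 8-2=6, 10-8=2, 6-10=-4, 1-6=-5 -> [2, 6, 2, -4, -5]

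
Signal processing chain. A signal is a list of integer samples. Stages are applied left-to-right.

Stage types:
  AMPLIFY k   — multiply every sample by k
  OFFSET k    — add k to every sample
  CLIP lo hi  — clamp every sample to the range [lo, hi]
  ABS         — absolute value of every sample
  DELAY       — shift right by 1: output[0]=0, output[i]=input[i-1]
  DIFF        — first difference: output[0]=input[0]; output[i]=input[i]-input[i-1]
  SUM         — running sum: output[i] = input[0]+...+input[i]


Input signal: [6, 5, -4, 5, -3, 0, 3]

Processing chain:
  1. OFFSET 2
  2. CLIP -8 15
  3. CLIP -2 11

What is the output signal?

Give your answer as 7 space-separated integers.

Input: [6, 5, -4, 5, -3, 0, 3]
Stage 1 (OFFSET 2): 6+2=8, 5+2=7, -4+2=-2, 5+2=7, -3+2=-1, 0+2=2, 3+2=5 -> [8, 7, -2, 7, -1, 2, 5]
Stage 2 (CLIP -8 15): clip(8,-8,15)=8, clip(7,-8,15)=7, clip(-2,-8,15)=-2, clip(7,-8,15)=7, clip(-1,-8,15)=-1, clip(2,-8,15)=2, clip(5,-8,15)=5 -> [8, 7, -2, 7, -1, 2, 5]
Stage 3 (CLIP -2 11): clip(8,-2,11)=8, clip(7,-2,11)=7, clip(-2,-2,11)=-2, clip(7,-2,11)=7, clip(-1,-2,11)=-1, clip(2,-2,11)=2, clip(5,-2,11)=5 -> [8, 7, -2, 7, -1, 2, 5]

Answer: 8 7 -2 7 -1 2 5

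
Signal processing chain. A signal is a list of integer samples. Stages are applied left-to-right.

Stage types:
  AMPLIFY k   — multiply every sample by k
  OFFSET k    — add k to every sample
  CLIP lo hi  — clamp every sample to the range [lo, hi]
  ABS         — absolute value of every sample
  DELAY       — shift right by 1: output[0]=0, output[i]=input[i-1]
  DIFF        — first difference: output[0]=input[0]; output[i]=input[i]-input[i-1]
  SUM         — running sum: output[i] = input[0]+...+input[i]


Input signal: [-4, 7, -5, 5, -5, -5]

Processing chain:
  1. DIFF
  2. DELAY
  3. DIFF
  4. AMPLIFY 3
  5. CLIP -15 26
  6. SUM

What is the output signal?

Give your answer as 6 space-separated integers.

Answer: 0 -12 14 -1 25 10

Derivation:
Input: [-4, 7, -5, 5, -5, -5]
Stage 1 (DIFF): s[0]=-4, 7--4=11, -5-7=-12, 5--5=10, -5-5=-10, -5--5=0 -> [-4, 11, -12, 10, -10, 0]
Stage 2 (DELAY): [0, -4, 11, -12, 10, -10] = [0, -4, 11, -12, 10, -10] -> [0, -4, 11, -12, 10, -10]
Stage 3 (DIFF): s[0]=0, -4-0=-4, 11--4=15, -12-11=-23, 10--12=22, -10-10=-20 -> [0, -4, 15, -23, 22, -20]
Stage 4 (AMPLIFY 3): 0*3=0, -4*3=-12, 15*3=45, -23*3=-69, 22*3=66, -20*3=-60 -> [0, -12, 45, -69, 66, -60]
Stage 5 (CLIP -15 26): clip(0,-15,26)=0, clip(-12,-15,26)=-12, clip(45,-15,26)=26, clip(-69,-15,26)=-15, clip(66,-15,26)=26, clip(-60,-15,26)=-15 -> [0, -12, 26, -15, 26, -15]
Stage 6 (SUM): sum[0..0]=0, sum[0..1]=-12, sum[0..2]=14, sum[0..3]=-1, sum[0..4]=25, sum[0..5]=10 -> [0, -12, 14, -1, 25, 10]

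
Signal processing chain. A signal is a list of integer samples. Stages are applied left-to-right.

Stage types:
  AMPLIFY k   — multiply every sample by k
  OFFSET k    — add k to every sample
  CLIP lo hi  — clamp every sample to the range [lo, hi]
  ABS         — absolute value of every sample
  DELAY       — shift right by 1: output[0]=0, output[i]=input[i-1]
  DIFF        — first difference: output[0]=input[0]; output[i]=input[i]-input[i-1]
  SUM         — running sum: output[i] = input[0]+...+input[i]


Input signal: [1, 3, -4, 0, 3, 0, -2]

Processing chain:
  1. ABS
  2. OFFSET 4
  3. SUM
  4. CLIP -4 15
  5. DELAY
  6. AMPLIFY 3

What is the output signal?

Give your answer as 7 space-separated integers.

Input: [1, 3, -4, 0, 3, 0, -2]
Stage 1 (ABS): |1|=1, |3|=3, |-4|=4, |0|=0, |3|=3, |0|=0, |-2|=2 -> [1, 3, 4, 0, 3, 0, 2]
Stage 2 (OFFSET 4): 1+4=5, 3+4=7, 4+4=8, 0+4=4, 3+4=7, 0+4=4, 2+4=6 -> [5, 7, 8, 4, 7, 4, 6]
Stage 3 (SUM): sum[0..0]=5, sum[0..1]=12, sum[0..2]=20, sum[0..3]=24, sum[0..4]=31, sum[0..5]=35, sum[0..6]=41 -> [5, 12, 20, 24, 31, 35, 41]
Stage 4 (CLIP -4 15): clip(5,-4,15)=5, clip(12,-4,15)=12, clip(20,-4,15)=15, clip(24,-4,15)=15, clip(31,-4,15)=15, clip(35,-4,15)=15, clip(41,-4,15)=15 -> [5, 12, 15, 15, 15, 15, 15]
Stage 5 (DELAY): [0, 5, 12, 15, 15, 15, 15] = [0, 5, 12, 15, 15, 15, 15] -> [0, 5, 12, 15, 15, 15, 15]
Stage 6 (AMPLIFY 3): 0*3=0, 5*3=15, 12*3=36, 15*3=45, 15*3=45, 15*3=45, 15*3=45 -> [0, 15, 36, 45, 45, 45, 45]

Answer: 0 15 36 45 45 45 45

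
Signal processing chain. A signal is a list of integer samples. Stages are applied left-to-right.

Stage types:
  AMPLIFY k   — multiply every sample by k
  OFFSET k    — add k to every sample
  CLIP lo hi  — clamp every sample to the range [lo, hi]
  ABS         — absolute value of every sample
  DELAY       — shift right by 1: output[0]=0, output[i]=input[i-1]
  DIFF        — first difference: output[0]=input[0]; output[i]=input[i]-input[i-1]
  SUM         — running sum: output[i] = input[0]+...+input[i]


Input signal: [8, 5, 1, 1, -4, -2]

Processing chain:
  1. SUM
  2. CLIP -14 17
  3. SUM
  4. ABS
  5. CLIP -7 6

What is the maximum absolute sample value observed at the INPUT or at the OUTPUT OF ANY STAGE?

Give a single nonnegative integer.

Answer: 70

Derivation:
Input: [8, 5, 1, 1, -4, -2] (max |s|=8)
Stage 1 (SUM): sum[0..0]=8, sum[0..1]=13, sum[0..2]=14, sum[0..3]=15, sum[0..4]=11, sum[0..5]=9 -> [8, 13, 14, 15, 11, 9] (max |s|=15)
Stage 2 (CLIP -14 17): clip(8,-14,17)=8, clip(13,-14,17)=13, clip(14,-14,17)=14, clip(15,-14,17)=15, clip(11,-14,17)=11, clip(9,-14,17)=9 -> [8, 13, 14, 15, 11, 9] (max |s|=15)
Stage 3 (SUM): sum[0..0]=8, sum[0..1]=21, sum[0..2]=35, sum[0..3]=50, sum[0..4]=61, sum[0..5]=70 -> [8, 21, 35, 50, 61, 70] (max |s|=70)
Stage 4 (ABS): |8|=8, |21|=21, |35|=35, |50|=50, |61|=61, |70|=70 -> [8, 21, 35, 50, 61, 70] (max |s|=70)
Stage 5 (CLIP -7 6): clip(8,-7,6)=6, clip(21,-7,6)=6, clip(35,-7,6)=6, clip(50,-7,6)=6, clip(61,-7,6)=6, clip(70,-7,6)=6 -> [6, 6, 6, 6, 6, 6] (max |s|=6)
Overall max amplitude: 70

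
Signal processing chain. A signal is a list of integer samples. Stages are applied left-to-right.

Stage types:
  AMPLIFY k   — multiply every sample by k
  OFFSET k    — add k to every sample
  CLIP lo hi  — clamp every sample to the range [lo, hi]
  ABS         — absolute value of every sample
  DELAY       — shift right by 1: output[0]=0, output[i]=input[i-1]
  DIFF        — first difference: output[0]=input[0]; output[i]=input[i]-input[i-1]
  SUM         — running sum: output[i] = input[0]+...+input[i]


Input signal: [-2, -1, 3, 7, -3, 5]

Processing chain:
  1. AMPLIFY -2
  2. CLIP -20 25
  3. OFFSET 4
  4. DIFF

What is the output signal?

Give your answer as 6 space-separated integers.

Answer: 8 -2 -8 -8 20 -16

Derivation:
Input: [-2, -1, 3, 7, -3, 5]
Stage 1 (AMPLIFY -2): -2*-2=4, -1*-2=2, 3*-2=-6, 7*-2=-14, -3*-2=6, 5*-2=-10 -> [4, 2, -6, -14, 6, -10]
Stage 2 (CLIP -20 25): clip(4,-20,25)=4, clip(2,-20,25)=2, clip(-6,-20,25)=-6, clip(-14,-20,25)=-14, clip(6,-20,25)=6, clip(-10,-20,25)=-10 -> [4, 2, -6, -14, 6, -10]
Stage 3 (OFFSET 4): 4+4=8, 2+4=6, -6+4=-2, -14+4=-10, 6+4=10, -10+4=-6 -> [8, 6, -2, -10, 10, -6]
Stage 4 (DIFF): s[0]=8, 6-8=-2, -2-6=-8, -10--2=-8, 10--10=20, -6-10=-16 -> [8, -2, -8, -8, 20, -16]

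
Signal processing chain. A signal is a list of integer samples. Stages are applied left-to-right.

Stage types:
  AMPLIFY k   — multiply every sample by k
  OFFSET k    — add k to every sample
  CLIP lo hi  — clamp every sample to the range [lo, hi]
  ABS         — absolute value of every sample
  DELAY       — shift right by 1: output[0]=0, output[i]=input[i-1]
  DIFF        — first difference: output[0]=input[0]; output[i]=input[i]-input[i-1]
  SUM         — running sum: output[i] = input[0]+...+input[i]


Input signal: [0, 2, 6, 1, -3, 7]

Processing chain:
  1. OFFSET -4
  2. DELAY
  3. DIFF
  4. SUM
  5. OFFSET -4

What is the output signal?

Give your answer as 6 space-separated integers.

Input: [0, 2, 6, 1, -3, 7]
Stage 1 (OFFSET -4): 0+-4=-4, 2+-4=-2, 6+-4=2, 1+-4=-3, -3+-4=-7, 7+-4=3 -> [-4, -2, 2, -3, -7, 3]
Stage 2 (DELAY): [0, -4, -2, 2, -3, -7] = [0, -4, -2, 2, -3, -7] -> [0, -4, -2, 2, -3, -7]
Stage 3 (DIFF): s[0]=0, -4-0=-4, -2--4=2, 2--2=4, -3-2=-5, -7--3=-4 -> [0, -4, 2, 4, -5, -4]
Stage 4 (SUM): sum[0..0]=0, sum[0..1]=-4, sum[0..2]=-2, sum[0..3]=2, sum[0..4]=-3, sum[0..5]=-7 -> [0, -4, -2, 2, -3, -7]
Stage 5 (OFFSET -4): 0+-4=-4, -4+-4=-8, -2+-4=-6, 2+-4=-2, -3+-4=-7, -7+-4=-11 -> [-4, -8, -6, -2, -7, -11]

Answer: -4 -8 -6 -2 -7 -11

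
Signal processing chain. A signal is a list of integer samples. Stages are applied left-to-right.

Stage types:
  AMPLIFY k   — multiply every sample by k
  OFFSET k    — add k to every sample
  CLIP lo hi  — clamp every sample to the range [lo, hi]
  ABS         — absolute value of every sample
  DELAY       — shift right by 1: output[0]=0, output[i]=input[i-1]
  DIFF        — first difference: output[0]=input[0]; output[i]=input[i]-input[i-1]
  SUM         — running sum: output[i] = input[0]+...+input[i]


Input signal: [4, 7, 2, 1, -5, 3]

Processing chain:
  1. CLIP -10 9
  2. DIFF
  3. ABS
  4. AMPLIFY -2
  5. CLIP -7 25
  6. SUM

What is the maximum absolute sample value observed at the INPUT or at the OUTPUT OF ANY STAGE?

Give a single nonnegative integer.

Answer: 36

Derivation:
Input: [4, 7, 2, 1, -5, 3] (max |s|=7)
Stage 1 (CLIP -10 9): clip(4,-10,9)=4, clip(7,-10,9)=7, clip(2,-10,9)=2, clip(1,-10,9)=1, clip(-5,-10,9)=-5, clip(3,-10,9)=3 -> [4, 7, 2, 1, -5, 3] (max |s|=7)
Stage 2 (DIFF): s[0]=4, 7-4=3, 2-7=-5, 1-2=-1, -5-1=-6, 3--5=8 -> [4, 3, -5, -1, -6, 8] (max |s|=8)
Stage 3 (ABS): |4|=4, |3|=3, |-5|=5, |-1|=1, |-6|=6, |8|=8 -> [4, 3, 5, 1, 6, 8] (max |s|=8)
Stage 4 (AMPLIFY -2): 4*-2=-8, 3*-2=-6, 5*-2=-10, 1*-2=-2, 6*-2=-12, 8*-2=-16 -> [-8, -6, -10, -2, -12, -16] (max |s|=16)
Stage 5 (CLIP -7 25): clip(-8,-7,25)=-7, clip(-6,-7,25)=-6, clip(-10,-7,25)=-7, clip(-2,-7,25)=-2, clip(-12,-7,25)=-7, clip(-16,-7,25)=-7 -> [-7, -6, -7, -2, -7, -7] (max |s|=7)
Stage 6 (SUM): sum[0..0]=-7, sum[0..1]=-13, sum[0..2]=-20, sum[0..3]=-22, sum[0..4]=-29, sum[0..5]=-36 -> [-7, -13, -20, -22, -29, -36] (max |s|=36)
Overall max amplitude: 36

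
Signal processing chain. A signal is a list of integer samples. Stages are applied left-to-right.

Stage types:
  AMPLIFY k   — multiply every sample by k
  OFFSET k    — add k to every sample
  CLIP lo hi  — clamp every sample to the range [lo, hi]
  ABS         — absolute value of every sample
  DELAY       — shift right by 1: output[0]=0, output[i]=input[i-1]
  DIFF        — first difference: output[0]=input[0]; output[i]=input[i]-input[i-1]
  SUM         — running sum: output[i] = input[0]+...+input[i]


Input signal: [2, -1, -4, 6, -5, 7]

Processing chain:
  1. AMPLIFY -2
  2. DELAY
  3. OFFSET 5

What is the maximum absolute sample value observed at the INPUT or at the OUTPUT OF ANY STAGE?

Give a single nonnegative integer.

Input: [2, -1, -4, 6, -5, 7] (max |s|=7)
Stage 1 (AMPLIFY -2): 2*-2=-4, -1*-2=2, -4*-2=8, 6*-2=-12, -5*-2=10, 7*-2=-14 -> [-4, 2, 8, -12, 10, -14] (max |s|=14)
Stage 2 (DELAY): [0, -4, 2, 8, -12, 10] = [0, -4, 2, 8, -12, 10] -> [0, -4, 2, 8, -12, 10] (max |s|=12)
Stage 3 (OFFSET 5): 0+5=5, -4+5=1, 2+5=7, 8+5=13, -12+5=-7, 10+5=15 -> [5, 1, 7, 13, -7, 15] (max |s|=15)
Overall max amplitude: 15

Answer: 15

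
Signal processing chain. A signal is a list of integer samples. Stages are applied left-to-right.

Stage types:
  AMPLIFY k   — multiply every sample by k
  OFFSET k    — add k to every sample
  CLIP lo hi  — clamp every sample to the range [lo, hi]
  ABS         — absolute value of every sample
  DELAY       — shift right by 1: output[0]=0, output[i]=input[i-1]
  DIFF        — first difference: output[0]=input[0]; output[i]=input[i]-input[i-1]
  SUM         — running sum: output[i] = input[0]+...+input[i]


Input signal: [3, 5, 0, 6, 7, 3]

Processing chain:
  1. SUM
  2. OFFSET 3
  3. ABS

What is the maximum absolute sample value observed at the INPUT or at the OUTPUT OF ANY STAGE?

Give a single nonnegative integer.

Input: [3, 5, 0, 6, 7, 3] (max |s|=7)
Stage 1 (SUM): sum[0..0]=3, sum[0..1]=8, sum[0..2]=8, sum[0..3]=14, sum[0..4]=21, sum[0..5]=24 -> [3, 8, 8, 14, 21, 24] (max |s|=24)
Stage 2 (OFFSET 3): 3+3=6, 8+3=11, 8+3=11, 14+3=17, 21+3=24, 24+3=27 -> [6, 11, 11, 17, 24, 27] (max |s|=27)
Stage 3 (ABS): |6|=6, |11|=11, |11|=11, |17|=17, |24|=24, |27|=27 -> [6, 11, 11, 17, 24, 27] (max |s|=27)
Overall max amplitude: 27

Answer: 27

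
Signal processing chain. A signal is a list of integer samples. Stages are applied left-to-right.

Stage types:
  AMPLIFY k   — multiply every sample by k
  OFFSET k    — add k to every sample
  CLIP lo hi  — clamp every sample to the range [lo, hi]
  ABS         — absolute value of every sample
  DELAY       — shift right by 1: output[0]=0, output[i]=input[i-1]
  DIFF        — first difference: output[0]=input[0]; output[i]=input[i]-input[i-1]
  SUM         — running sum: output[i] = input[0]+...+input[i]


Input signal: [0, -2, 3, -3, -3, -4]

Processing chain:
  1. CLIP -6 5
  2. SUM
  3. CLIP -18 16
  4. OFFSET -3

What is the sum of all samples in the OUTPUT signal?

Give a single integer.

Input: [0, -2, 3, -3, -3, -4]
Stage 1 (CLIP -6 5): clip(0,-6,5)=0, clip(-2,-6,5)=-2, clip(3,-6,5)=3, clip(-3,-6,5)=-3, clip(-3,-6,5)=-3, clip(-4,-6,5)=-4 -> [0, -2, 3, -3, -3, -4]
Stage 2 (SUM): sum[0..0]=0, sum[0..1]=-2, sum[0..2]=1, sum[0..3]=-2, sum[0..4]=-5, sum[0..5]=-9 -> [0, -2, 1, -2, -5, -9]
Stage 3 (CLIP -18 16): clip(0,-18,16)=0, clip(-2,-18,16)=-2, clip(1,-18,16)=1, clip(-2,-18,16)=-2, clip(-5,-18,16)=-5, clip(-9,-18,16)=-9 -> [0, -2, 1, -2, -5, -9]
Stage 4 (OFFSET -3): 0+-3=-3, -2+-3=-5, 1+-3=-2, -2+-3=-5, -5+-3=-8, -9+-3=-12 -> [-3, -5, -2, -5, -8, -12]
Output sum: -35

Answer: -35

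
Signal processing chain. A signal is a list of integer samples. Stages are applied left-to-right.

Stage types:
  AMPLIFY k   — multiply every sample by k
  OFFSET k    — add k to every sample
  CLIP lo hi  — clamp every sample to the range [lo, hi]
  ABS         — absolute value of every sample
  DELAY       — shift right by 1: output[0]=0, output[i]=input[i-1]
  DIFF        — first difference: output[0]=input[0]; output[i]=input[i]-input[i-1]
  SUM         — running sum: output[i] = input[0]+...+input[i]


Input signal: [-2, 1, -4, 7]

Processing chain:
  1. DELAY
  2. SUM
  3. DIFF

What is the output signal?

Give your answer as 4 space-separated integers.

Answer: 0 -2 1 -4

Derivation:
Input: [-2, 1, -4, 7]
Stage 1 (DELAY): [0, -2, 1, -4] = [0, -2, 1, -4] -> [0, -2, 1, -4]
Stage 2 (SUM): sum[0..0]=0, sum[0..1]=-2, sum[0..2]=-1, sum[0..3]=-5 -> [0, -2, -1, -5]
Stage 3 (DIFF): s[0]=0, -2-0=-2, -1--2=1, -5--1=-4 -> [0, -2, 1, -4]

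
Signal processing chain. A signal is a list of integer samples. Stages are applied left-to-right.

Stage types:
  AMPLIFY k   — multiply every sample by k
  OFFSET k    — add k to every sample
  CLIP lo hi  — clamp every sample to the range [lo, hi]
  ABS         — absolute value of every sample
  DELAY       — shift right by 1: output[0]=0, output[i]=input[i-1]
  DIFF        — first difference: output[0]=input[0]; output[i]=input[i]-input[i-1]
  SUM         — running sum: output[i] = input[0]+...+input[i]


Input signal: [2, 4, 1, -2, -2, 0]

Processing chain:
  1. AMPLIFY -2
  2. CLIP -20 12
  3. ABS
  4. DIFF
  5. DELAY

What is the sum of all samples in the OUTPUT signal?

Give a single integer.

Input: [2, 4, 1, -2, -2, 0]
Stage 1 (AMPLIFY -2): 2*-2=-4, 4*-2=-8, 1*-2=-2, -2*-2=4, -2*-2=4, 0*-2=0 -> [-4, -8, -2, 4, 4, 0]
Stage 2 (CLIP -20 12): clip(-4,-20,12)=-4, clip(-8,-20,12)=-8, clip(-2,-20,12)=-2, clip(4,-20,12)=4, clip(4,-20,12)=4, clip(0,-20,12)=0 -> [-4, -8, -2, 4, 4, 0]
Stage 3 (ABS): |-4|=4, |-8|=8, |-2|=2, |4|=4, |4|=4, |0|=0 -> [4, 8, 2, 4, 4, 0]
Stage 4 (DIFF): s[0]=4, 8-4=4, 2-8=-6, 4-2=2, 4-4=0, 0-4=-4 -> [4, 4, -6, 2, 0, -4]
Stage 5 (DELAY): [0, 4, 4, -6, 2, 0] = [0, 4, 4, -6, 2, 0] -> [0, 4, 4, -6, 2, 0]
Output sum: 4

Answer: 4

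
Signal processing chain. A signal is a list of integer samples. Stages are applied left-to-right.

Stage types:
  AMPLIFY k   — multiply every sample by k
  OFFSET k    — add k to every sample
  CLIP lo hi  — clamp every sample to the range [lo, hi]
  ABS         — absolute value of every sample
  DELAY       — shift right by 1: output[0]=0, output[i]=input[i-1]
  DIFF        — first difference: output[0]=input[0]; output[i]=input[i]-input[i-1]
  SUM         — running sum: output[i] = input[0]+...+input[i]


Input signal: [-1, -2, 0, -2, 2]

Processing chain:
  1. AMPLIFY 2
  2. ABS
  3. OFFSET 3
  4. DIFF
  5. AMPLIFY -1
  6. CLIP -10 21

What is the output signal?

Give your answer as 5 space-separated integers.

Answer: -5 -2 4 -4 0

Derivation:
Input: [-1, -2, 0, -2, 2]
Stage 1 (AMPLIFY 2): -1*2=-2, -2*2=-4, 0*2=0, -2*2=-4, 2*2=4 -> [-2, -4, 0, -4, 4]
Stage 2 (ABS): |-2|=2, |-4|=4, |0|=0, |-4|=4, |4|=4 -> [2, 4, 0, 4, 4]
Stage 3 (OFFSET 3): 2+3=5, 4+3=7, 0+3=3, 4+3=7, 4+3=7 -> [5, 7, 3, 7, 7]
Stage 4 (DIFF): s[0]=5, 7-5=2, 3-7=-4, 7-3=4, 7-7=0 -> [5, 2, -4, 4, 0]
Stage 5 (AMPLIFY -1): 5*-1=-5, 2*-1=-2, -4*-1=4, 4*-1=-4, 0*-1=0 -> [-5, -2, 4, -4, 0]
Stage 6 (CLIP -10 21): clip(-5,-10,21)=-5, clip(-2,-10,21)=-2, clip(4,-10,21)=4, clip(-4,-10,21)=-4, clip(0,-10,21)=0 -> [-5, -2, 4, -4, 0]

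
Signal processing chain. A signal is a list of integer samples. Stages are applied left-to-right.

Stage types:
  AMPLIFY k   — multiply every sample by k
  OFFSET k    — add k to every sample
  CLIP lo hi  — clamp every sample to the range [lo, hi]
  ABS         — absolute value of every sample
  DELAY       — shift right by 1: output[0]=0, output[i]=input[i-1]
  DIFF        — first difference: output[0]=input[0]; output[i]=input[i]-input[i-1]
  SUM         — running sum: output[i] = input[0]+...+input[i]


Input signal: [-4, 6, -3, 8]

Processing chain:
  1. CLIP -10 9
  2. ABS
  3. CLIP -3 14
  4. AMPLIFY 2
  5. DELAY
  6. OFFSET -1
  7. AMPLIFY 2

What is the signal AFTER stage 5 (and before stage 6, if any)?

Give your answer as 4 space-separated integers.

Input: [-4, 6, -3, 8]
Stage 1 (CLIP -10 9): clip(-4,-10,9)=-4, clip(6,-10,9)=6, clip(-3,-10,9)=-3, clip(8,-10,9)=8 -> [-4, 6, -3, 8]
Stage 2 (ABS): |-4|=4, |6|=6, |-3|=3, |8|=8 -> [4, 6, 3, 8]
Stage 3 (CLIP -3 14): clip(4,-3,14)=4, clip(6,-3,14)=6, clip(3,-3,14)=3, clip(8,-3,14)=8 -> [4, 6, 3, 8]
Stage 4 (AMPLIFY 2): 4*2=8, 6*2=12, 3*2=6, 8*2=16 -> [8, 12, 6, 16]
Stage 5 (DELAY): [0, 8, 12, 6] = [0, 8, 12, 6] -> [0, 8, 12, 6]

Answer: 0 8 12 6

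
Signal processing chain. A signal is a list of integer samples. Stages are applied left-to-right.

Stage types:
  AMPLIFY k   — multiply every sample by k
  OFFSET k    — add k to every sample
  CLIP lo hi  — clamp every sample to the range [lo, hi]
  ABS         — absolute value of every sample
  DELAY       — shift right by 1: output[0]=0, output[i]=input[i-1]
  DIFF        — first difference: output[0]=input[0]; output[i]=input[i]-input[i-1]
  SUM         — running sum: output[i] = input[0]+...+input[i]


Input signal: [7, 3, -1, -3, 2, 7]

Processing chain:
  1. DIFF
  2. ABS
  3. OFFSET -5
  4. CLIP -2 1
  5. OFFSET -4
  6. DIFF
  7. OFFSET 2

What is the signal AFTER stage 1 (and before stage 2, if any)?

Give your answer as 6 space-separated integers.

Input: [7, 3, -1, -3, 2, 7]
Stage 1 (DIFF): s[0]=7, 3-7=-4, -1-3=-4, -3--1=-2, 2--3=5, 7-2=5 -> [7, -4, -4, -2, 5, 5]

Answer: 7 -4 -4 -2 5 5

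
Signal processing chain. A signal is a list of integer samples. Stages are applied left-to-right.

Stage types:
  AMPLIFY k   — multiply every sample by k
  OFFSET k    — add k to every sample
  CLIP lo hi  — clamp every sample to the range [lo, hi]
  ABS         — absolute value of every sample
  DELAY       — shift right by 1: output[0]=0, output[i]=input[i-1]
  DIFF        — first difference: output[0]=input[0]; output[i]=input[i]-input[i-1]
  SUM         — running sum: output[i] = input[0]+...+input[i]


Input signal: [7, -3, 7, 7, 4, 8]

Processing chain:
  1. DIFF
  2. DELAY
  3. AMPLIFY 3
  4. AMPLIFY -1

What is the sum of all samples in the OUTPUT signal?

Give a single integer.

Input: [7, -3, 7, 7, 4, 8]
Stage 1 (DIFF): s[0]=7, -3-7=-10, 7--3=10, 7-7=0, 4-7=-3, 8-4=4 -> [7, -10, 10, 0, -3, 4]
Stage 2 (DELAY): [0, 7, -10, 10, 0, -3] = [0, 7, -10, 10, 0, -3] -> [0, 7, -10, 10, 0, -3]
Stage 3 (AMPLIFY 3): 0*3=0, 7*3=21, -10*3=-30, 10*3=30, 0*3=0, -3*3=-9 -> [0, 21, -30, 30, 0, -9]
Stage 4 (AMPLIFY -1): 0*-1=0, 21*-1=-21, -30*-1=30, 30*-1=-30, 0*-1=0, -9*-1=9 -> [0, -21, 30, -30, 0, 9]
Output sum: -12

Answer: -12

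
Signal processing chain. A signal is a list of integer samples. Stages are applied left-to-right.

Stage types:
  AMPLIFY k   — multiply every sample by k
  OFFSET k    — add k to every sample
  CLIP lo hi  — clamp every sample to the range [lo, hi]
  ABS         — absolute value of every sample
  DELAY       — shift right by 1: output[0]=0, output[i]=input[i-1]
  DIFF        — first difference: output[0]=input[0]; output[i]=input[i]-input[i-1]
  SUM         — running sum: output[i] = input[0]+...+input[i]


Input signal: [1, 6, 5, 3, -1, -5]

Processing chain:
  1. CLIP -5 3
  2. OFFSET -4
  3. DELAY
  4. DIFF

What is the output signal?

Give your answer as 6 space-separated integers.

Input: [1, 6, 5, 3, -1, -5]
Stage 1 (CLIP -5 3): clip(1,-5,3)=1, clip(6,-5,3)=3, clip(5,-5,3)=3, clip(3,-5,3)=3, clip(-1,-5,3)=-1, clip(-5,-5,3)=-5 -> [1, 3, 3, 3, -1, -5]
Stage 2 (OFFSET -4): 1+-4=-3, 3+-4=-1, 3+-4=-1, 3+-4=-1, -1+-4=-5, -5+-4=-9 -> [-3, -1, -1, -1, -5, -9]
Stage 3 (DELAY): [0, -3, -1, -1, -1, -5] = [0, -3, -1, -1, -1, -5] -> [0, -3, -1, -1, -1, -5]
Stage 4 (DIFF): s[0]=0, -3-0=-3, -1--3=2, -1--1=0, -1--1=0, -5--1=-4 -> [0, -3, 2, 0, 0, -4]

Answer: 0 -3 2 0 0 -4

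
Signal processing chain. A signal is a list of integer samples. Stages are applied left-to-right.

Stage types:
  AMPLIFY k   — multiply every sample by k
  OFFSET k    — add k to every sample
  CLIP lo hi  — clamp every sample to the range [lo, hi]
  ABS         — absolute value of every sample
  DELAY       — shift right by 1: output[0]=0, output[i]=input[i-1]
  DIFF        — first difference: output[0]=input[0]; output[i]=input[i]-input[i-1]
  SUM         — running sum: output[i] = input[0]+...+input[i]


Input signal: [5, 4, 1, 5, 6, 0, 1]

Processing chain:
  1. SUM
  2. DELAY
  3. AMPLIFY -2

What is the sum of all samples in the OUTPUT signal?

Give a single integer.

Input: [5, 4, 1, 5, 6, 0, 1]
Stage 1 (SUM): sum[0..0]=5, sum[0..1]=9, sum[0..2]=10, sum[0..3]=15, sum[0..4]=21, sum[0..5]=21, sum[0..6]=22 -> [5, 9, 10, 15, 21, 21, 22]
Stage 2 (DELAY): [0, 5, 9, 10, 15, 21, 21] = [0, 5, 9, 10, 15, 21, 21] -> [0, 5, 9, 10, 15, 21, 21]
Stage 3 (AMPLIFY -2): 0*-2=0, 5*-2=-10, 9*-2=-18, 10*-2=-20, 15*-2=-30, 21*-2=-42, 21*-2=-42 -> [0, -10, -18, -20, -30, -42, -42]
Output sum: -162

Answer: -162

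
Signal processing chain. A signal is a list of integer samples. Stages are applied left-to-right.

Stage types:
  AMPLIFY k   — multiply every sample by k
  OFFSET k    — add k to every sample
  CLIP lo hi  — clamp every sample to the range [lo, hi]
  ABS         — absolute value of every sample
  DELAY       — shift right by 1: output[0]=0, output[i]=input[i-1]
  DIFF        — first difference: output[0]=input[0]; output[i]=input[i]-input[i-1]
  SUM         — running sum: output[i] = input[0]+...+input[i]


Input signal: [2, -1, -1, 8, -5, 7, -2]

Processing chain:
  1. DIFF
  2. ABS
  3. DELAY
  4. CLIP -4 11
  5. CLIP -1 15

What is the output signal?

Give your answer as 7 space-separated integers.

Input: [2, -1, -1, 8, -5, 7, -2]
Stage 1 (DIFF): s[0]=2, -1-2=-3, -1--1=0, 8--1=9, -5-8=-13, 7--5=12, -2-7=-9 -> [2, -3, 0, 9, -13, 12, -9]
Stage 2 (ABS): |2|=2, |-3|=3, |0|=0, |9|=9, |-13|=13, |12|=12, |-9|=9 -> [2, 3, 0, 9, 13, 12, 9]
Stage 3 (DELAY): [0, 2, 3, 0, 9, 13, 12] = [0, 2, 3, 0, 9, 13, 12] -> [0, 2, 3, 0, 9, 13, 12]
Stage 4 (CLIP -4 11): clip(0,-4,11)=0, clip(2,-4,11)=2, clip(3,-4,11)=3, clip(0,-4,11)=0, clip(9,-4,11)=9, clip(13,-4,11)=11, clip(12,-4,11)=11 -> [0, 2, 3, 0, 9, 11, 11]
Stage 5 (CLIP -1 15): clip(0,-1,15)=0, clip(2,-1,15)=2, clip(3,-1,15)=3, clip(0,-1,15)=0, clip(9,-1,15)=9, clip(11,-1,15)=11, clip(11,-1,15)=11 -> [0, 2, 3, 0, 9, 11, 11]

Answer: 0 2 3 0 9 11 11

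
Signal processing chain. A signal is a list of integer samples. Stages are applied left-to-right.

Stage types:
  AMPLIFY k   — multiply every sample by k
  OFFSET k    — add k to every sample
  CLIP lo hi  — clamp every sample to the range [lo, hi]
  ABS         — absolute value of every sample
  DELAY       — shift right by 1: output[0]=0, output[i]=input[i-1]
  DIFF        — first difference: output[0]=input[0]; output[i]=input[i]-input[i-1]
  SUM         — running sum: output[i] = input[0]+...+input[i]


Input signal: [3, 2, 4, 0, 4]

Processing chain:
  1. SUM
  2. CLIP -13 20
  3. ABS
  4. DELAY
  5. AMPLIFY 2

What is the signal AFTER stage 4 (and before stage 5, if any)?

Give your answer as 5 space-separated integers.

Answer: 0 3 5 9 9

Derivation:
Input: [3, 2, 4, 0, 4]
Stage 1 (SUM): sum[0..0]=3, sum[0..1]=5, sum[0..2]=9, sum[0..3]=9, sum[0..4]=13 -> [3, 5, 9, 9, 13]
Stage 2 (CLIP -13 20): clip(3,-13,20)=3, clip(5,-13,20)=5, clip(9,-13,20)=9, clip(9,-13,20)=9, clip(13,-13,20)=13 -> [3, 5, 9, 9, 13]
Stage 3 (ABS): |3|=3, |5|=5, |9|=9, |9|=9, |13|=13 -> [3, 5, 9, 9, 13]
Stage 4 (DELAY): [0, 3, 5, 9, 9] = [0, 3, 5, 9, 9] -> [0, 3, 5, 9, 9]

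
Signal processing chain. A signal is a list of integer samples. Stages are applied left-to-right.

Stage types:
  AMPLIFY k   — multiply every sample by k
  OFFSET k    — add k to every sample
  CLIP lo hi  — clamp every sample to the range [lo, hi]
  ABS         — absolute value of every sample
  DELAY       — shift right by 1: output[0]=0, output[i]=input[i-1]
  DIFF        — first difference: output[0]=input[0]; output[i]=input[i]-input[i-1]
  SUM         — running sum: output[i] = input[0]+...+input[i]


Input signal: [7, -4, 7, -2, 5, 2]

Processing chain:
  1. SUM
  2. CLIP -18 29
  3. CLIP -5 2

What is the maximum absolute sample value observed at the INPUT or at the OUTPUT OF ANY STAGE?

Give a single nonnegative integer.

Answer: 15

Derivation:
Input: [7, -4, 7, -2, 5, 2] (max |s|=7)
Stage 1 (SUM): sum[0..0]=7, sum[0..1]=3, sum[0..2]=10, sum[0..3]=8, sum[0..4]=13, sum[0..5]=15 -> [7, 3, 10, 8, 13, 15] (max |s|=15)
Stage 2 (CLIP -18 29): clip(7,-18,29)=7, clip(3,-18,29)=3, clip(10,-18,29)=10, clip(8,-18,29)=8, clip(13,-18,29)=13, clip(15,-18,29)=15 -> [7, 3, 10, 8, 13, 15] (max |s|=15)
Stage 3 (CLIP -5 2): clip(7,-5,2)=2, clip(3,-5,2)=2, clip(10,-5,2)=2, clip(8,-5,2)=2, clip(13,-5,2)=2, clip(15,-5,2)=2 -> [2, 2, 2, 2, 2, 2] (max |s|=2)
Overall max amplitude: 15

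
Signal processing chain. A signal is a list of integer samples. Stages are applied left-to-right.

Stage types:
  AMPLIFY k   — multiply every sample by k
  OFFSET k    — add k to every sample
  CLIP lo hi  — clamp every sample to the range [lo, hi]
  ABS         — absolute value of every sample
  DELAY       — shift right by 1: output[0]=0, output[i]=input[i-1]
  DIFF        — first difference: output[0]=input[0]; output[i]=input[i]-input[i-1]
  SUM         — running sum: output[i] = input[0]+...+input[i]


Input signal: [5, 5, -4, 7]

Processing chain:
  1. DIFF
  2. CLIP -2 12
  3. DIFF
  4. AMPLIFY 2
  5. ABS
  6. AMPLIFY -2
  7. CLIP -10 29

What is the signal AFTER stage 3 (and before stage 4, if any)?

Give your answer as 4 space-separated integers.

Input: [5, 5, -4, 7]
Stage 1 (DIFF): s[0]=5, 5-5=0, -4-5=-9, 7--4=11 -> [5, 0, -9, 11]
Stage 2 (CLIP -2 12): clip(5,-2,12)=5, clip(0,-2,12)=0, clip(-9,-2,12)=-2, clip(11,-2,12)=11 -> [5, 0, -2, 11]
Stage 3 (DIFF): s[0]=5, 0-5=-5, -2-0=-2, 11--2=13 -> [5, -5, -2, 13]

Answer: 5 -5 -2 13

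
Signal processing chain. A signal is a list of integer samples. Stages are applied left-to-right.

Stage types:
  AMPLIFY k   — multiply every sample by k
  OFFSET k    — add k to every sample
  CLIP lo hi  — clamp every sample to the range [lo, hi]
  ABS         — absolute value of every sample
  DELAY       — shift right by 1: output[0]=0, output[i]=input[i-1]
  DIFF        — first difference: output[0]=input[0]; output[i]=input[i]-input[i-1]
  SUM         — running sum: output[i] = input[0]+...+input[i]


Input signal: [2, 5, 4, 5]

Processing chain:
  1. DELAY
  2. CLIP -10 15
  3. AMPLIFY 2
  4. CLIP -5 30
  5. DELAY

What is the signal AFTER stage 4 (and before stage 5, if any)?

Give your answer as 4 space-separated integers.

Answer: 0 4 10 8

Derivation:
Input: [2, 5, 4, 5]
Stage 1 (DELAY): [0, 2, 5, 4] = [0, 2, 5, 4] -> [0, 2, 5, 4]
Stage 2 (CLIP -10 15): clip(0,-10,15)=0, clip(2,-10,15)=2, clip(5,-10,15)=5, clip(4,-10,15)=4 -> [0, 2, 5, 4]
Stage 3 (AMPLIFY 2): 0*2=0, 2*2=4, 5*2=10, 4*2=8 -> [0, 4, 10, 8]
Stage 4 (CLIP -5 30): clip(0,-5,30)=0, clip(4,-5,30)=4, clip(10,-5,30)=10, clip(8,-5,30)=8 -> [0, 4, 10, 8]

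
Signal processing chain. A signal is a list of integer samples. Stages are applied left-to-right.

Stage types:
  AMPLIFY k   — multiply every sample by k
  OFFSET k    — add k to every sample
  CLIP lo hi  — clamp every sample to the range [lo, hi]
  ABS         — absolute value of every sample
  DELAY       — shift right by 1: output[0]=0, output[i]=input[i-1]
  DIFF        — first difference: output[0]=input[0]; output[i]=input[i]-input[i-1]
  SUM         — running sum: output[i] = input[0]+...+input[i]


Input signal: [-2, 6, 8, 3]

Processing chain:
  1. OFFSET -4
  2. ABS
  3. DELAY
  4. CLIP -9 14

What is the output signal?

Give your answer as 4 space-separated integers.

Answer: 0 6 2 4

Derivation:
Input: [-2, 6, 8, 3]
Stage 1 (OFFSET -4): -2+-4=-6, 6+-4=2, 8+-4=4, 3+-4=-1 -> [-6, 2, 4, -1]
Stage 2 (ABS): |-6|=6, |2|=2, |4|=4, |-1|=1 -> [6, 2, 4, 1]
Stage 3 (DELAY): [0, 6, 2, 4] = [0, 6, 2, 4] -> [0, 6, 2, 4]
Stage 4 (CLIP -9 14): clip(0,-9,14)=0, clip(6,-9,14)=6, clip(2,-9,14)=2, clip(4,-9,14)=4 -> [0, 6, 2, 4]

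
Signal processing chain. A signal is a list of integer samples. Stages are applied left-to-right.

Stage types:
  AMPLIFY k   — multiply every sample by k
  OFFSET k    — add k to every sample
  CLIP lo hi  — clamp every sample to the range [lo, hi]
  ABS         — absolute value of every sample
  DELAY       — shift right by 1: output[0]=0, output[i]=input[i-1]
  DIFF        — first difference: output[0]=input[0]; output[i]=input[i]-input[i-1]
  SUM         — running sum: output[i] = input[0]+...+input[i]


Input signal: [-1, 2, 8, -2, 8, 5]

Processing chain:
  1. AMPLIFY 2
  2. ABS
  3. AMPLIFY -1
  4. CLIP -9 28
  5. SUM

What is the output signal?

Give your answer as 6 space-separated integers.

Answer: -2 -6 -15 -19 -28 -37

Derivation:
Input: [-1, 2, 8, -2, 8, 5]
Stage 1 (AMPLIFY 2): -1*2=-2, 2*2=4, 8*2=16, -2*2=-4, 8*2=16, 5*2=10 -> [-2, 4, 16, -4, 16, 10]
Stage 2 (ABS): |-2|=2, |4|=4, |16|=16, |-4|=4, |16|=16, |10|=10 -> [2, 4, 16, 4, 16, 10]
Stage 3 (AMPLIFY -1): 2*-1=-2, 4*-1=-4, 16*-1=-16, 4*-1=-4, 16*-1=-16, 10*-1=-10 -> [-2, -4, -16, -4, -16, -10]
Stage 4 (CLIP -9 28): clip(-2,-9,28)=-2, clip(-4,-9,28)=-4, clip(-16,-9,28)=-9, clip(-4,-9,28)=-4, clip(-16,-9,28)=-9, clip(-10,-9,28)=-9 -> [-2, -4, -9, -4, -9, -9]
Stage 5 (SUM): sum[0..0]=-2, sum[0..1]=-6, sum[0..2]=-15, sum[0..3]=-19, sum[0..4]=-28, sum[0..5]=-37 -> [-2, -6, -15, -19, -28, -37]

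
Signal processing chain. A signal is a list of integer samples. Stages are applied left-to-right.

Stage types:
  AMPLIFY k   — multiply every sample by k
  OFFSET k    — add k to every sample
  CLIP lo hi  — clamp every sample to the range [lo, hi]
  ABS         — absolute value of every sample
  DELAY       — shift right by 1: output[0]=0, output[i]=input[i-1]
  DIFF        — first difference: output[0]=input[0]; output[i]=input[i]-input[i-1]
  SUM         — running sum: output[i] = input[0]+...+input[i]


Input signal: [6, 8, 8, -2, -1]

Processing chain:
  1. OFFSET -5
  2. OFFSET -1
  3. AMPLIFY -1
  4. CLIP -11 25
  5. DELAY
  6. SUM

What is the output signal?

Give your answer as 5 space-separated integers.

Input: [6, 8, 8, -2, -1]
Stage 1 (OFFSET -5): 6+-5=1, 8+-5=3, 8+-5=3, -2+-5=-7, -1+-5=-6 -> [1, 3, 3, -7, -6]
Stage 2 (OFFSET -1): 1+-1=0, 3+-1=2, 3+-1=2, -7+-1=-8, -6+-1=-7 -> [0, 2, 2, -8, -7]
Stage 3 (AMPLIFY -1): 0*-1=0, 2*-1=-2, 2*-1=-2, -8*-1=8, -7*-1=7 -> [0, -2, -2, 8, 7]
Stage 4 (CLIP -11 25): clip(0,-11,25)=0, clip(-2,-11,25)=-2, clip(-2,-11,25)=-2, clip(8,-11,25)=8, clip(7,-11,25)=7 -> [0, -2, -2, 8, 7]
Stage 5 (DELAY): [0, 0, -2, -2, 8] = [0, 0, -2, -2, 8] -> [0, 0, -2, -2, 8]
Stage 6 (SUM): sum[0..0]=0, sum[0..1]=0, sum[0..2]=-2, sum[0..3]=-4, sum[0..4]=4 -> [0, 0, -2, -4, 4]

Answer: 0 0 -2 -4 4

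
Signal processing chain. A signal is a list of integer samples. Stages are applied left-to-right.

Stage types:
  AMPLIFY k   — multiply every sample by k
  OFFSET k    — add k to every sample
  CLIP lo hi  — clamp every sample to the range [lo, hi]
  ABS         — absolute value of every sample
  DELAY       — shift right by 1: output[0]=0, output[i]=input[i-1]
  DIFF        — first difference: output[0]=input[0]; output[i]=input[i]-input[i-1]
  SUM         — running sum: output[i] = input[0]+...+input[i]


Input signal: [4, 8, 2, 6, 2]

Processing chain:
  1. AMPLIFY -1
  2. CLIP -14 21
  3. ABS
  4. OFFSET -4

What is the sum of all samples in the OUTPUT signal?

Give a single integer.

Answer: 2

Derivation:
Input: [4, 8, 2, 6, 2]
Stage 1 (AMPLIFY -1): 4*-1=-4, 8*-1=-8, 2*-1=-2, 6*-1=-6, 2*-1=-2 -> [-4, -8, -2, -6, -2]
Stage 2 (CLIP -14 21): clip(-4,-14,21)=-4, clip(-8,-14,21)=-8, clip(-2,-14,21)=-2, clip(-6,-14,21)=-6, clip(-2,-14,21)=-2 -> [-4, -8, -2, -6, -2]
Stage 3 (ABS): |-4|=4, |-8|=8, |-2|=2, |-6|=6, |-2|=2 -> [4, 8, 2, 6, 2]
Stage 4 (OFFSET -4): 4+-4=0, 8+-4=4, 2+-4=-2, 6+-4=2, 2+-4=-2 -> [0, 4, -2, 2, -2]
Output sum: 2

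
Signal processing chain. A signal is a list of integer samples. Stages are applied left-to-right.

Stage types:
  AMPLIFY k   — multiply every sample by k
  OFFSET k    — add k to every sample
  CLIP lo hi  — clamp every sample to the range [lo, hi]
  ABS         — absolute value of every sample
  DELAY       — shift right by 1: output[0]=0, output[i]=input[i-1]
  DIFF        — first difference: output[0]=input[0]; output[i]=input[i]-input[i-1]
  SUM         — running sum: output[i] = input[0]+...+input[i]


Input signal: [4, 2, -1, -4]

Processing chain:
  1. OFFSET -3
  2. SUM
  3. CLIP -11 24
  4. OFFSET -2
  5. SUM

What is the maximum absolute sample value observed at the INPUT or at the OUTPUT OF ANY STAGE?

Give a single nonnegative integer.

Answer: 22

Derivation:
Input: [4, 2, -1, -4] (max |s|=4)
Stage 1 (OFFSET -3): 4+-3=1, 2+-3=-1, -1+-3=-4, -4+-3=-7 -> [1, -1, -4, -7] (max |s|=7)
Stage 2 (SUM): sum[0..0]=1, sum[0..1]=0, sum[0..2]=-4, sum[0..3]=-11 -> [1, 0, -4, -11] (max |s|=11)
Stage 3 (CLIP -11 24): clip(1,-11,24)=1, clip(0,-11,24)=0, clip(-4,-11,24)=-4, clip(-11,-11,24)=-11 -> [1, 0, -4, -11] (max |s|=11)
Stage 4 (OFFSET -2): 1+-2=-1, 0+-2=-2, -4+-2=-6, -11+-2=-13 -> [-1, -2, -6, -13] (max |s|=13)
Stage 5 (SUM): sum[0..0]=-1, sum[0..1]=-3, sum[0..2]=-9, sum[0..3]=-22 -> [-1, -3, -9, -22] (max |s|=22)
Overall max amplitude: 22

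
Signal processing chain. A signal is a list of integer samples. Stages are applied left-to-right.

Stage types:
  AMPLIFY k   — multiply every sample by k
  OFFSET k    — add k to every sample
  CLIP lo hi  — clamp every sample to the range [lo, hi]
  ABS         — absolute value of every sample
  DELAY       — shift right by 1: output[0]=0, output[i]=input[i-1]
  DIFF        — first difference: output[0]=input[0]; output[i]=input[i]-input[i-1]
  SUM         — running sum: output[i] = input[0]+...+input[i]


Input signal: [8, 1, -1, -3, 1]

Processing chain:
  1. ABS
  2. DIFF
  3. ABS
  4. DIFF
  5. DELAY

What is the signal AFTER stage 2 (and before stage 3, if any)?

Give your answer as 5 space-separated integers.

Input: [8, 1, -1, -3, 1]
Stage 1 (ABS): |8|=8, |1|=1, |-1|=1, |-3|=3, |1|=1 -> [8, 1, 1, 3, 1]
Stage 2 (DIFF): s[0]=8, 1-8=-7, 1-1=0, 3-1=2, 1-3=-2 -> [8, -7, 0, 2, -2]

Answer: 8 -7 0 2 -2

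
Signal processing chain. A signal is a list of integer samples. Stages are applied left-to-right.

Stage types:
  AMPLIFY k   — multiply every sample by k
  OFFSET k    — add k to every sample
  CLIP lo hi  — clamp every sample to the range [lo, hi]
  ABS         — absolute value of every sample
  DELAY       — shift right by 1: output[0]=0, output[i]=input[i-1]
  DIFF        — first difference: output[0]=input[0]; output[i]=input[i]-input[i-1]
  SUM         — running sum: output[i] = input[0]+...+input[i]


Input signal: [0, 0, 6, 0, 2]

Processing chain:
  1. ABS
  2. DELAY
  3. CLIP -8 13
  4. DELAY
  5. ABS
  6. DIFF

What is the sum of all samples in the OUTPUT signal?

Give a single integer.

Answer: 6

Derivation:
Input: [0, 0, 6, 0, 2]
Stage 1 (ABS): |0|=0, |0|=0, |6|=6, |0|=0, |2|=2 -> [0, 0, 6, 0, 2]
Stage 2 (DELAY): [0, 0, 0, 6, 0] = [0, 0, 0, 6, 0] -> [0, 0, 0, 6, 0]
Stage 3 (CLIP -8 13): clip(0,-8,13)=0, clip(0,-8,13)=0, clip(0,-8,13)=0, clip(6,-8,13)=6, clip(0,-8,13)=0 -> [0, 0, 0, 6, 0]
Stage 4 (DELAY): [0, 0, 0, 0, 6] = [0, 0, 0, 0, 6] -> [0, 0, 0, 0, 6]
Stage 5 (ABS): |0|=0, |0|=0, |0|=0, |0|=0, |6|=6 -> [0, 0, 0, 0, 6]
Stage 6 (DIFF): s[0]=0, 0-0=0, 0-0=0, 0-0=0, 6-0=6 -> [0, 0, 0, 0, 6]
Output sum: 6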